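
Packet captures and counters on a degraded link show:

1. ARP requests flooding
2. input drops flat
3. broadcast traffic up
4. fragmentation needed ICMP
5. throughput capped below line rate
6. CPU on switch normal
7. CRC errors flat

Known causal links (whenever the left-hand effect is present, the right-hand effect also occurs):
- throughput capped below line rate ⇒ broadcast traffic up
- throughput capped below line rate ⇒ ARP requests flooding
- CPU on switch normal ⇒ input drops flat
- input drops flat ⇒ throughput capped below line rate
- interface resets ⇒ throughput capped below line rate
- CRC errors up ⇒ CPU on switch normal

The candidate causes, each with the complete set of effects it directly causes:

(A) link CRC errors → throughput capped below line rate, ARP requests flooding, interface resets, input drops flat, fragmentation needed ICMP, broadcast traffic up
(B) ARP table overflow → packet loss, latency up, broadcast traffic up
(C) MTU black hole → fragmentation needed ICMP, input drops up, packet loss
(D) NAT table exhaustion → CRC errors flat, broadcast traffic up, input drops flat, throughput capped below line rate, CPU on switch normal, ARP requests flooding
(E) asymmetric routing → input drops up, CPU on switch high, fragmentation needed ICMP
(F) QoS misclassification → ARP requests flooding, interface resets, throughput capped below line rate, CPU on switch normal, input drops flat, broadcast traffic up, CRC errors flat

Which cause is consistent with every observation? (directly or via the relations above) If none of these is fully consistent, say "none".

Per-candidate check:
(A) link CRC errors — does not account for CPU on switch normal, CRC errors flat
(B) ARP table overflow — ARP requests flooding ✗; input drops flat ✗; broadcast traffic up ✓; fragmentation needed ICMP ✗; throughput capped below line rate ✗; CPU on switch normal ✗; CRC errors flat ✗
(C) MTU black hole — ARP requests flooding ✗; input drops flat ✗; broadcast traffic up ✗; fragmentation needed ICMP ✓; throughput capped below line rate ✗; CPU on switch normal ✗; CRC errors flat ✗
(D) NAT table exhaustion — does not account for fragmentation needed ICMP
(E) asymmetric routing — fails on ARP requests flooding, input drops flat, broadcast traffic up, throughput capped below line rate, CPU on switch normal, CRC errors flat (predicts input drops up, not input drops flat; predicts CPU on switch high, not CPU on switch normal)
(F) QoS misclassification — does not account for fragmentation needed ICMP
Every candidate fails on at least one observation.

none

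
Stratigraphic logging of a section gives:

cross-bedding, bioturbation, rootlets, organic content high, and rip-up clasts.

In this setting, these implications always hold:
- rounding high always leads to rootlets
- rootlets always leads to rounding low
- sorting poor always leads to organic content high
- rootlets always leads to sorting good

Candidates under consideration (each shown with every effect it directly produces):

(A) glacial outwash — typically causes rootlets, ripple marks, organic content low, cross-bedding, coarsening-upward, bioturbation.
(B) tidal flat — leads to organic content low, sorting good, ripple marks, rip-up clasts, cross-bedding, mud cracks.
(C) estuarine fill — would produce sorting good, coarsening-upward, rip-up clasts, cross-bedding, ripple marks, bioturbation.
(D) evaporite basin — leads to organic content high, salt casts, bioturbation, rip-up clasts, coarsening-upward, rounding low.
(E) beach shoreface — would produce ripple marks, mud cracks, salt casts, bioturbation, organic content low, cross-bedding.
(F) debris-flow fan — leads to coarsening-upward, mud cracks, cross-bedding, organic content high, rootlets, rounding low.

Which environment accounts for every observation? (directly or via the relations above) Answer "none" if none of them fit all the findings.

Checking each candidate against the observations:
(A) glacial outwash — fails on organic content high, rip-up clasts (predicts organic content low, not organic content high)
(B) tidal flat — cross-bedding yes; bioturbation NO; rootlets NO; organic content high NO; rip-up clasts yes
(C) estuarine fill — does not account for rootlets, organic content high
(D) evaporite basin — cross-bedding NO; bioturbation yes; rootlets NO; organic content high yes; rip-up clasts yes
(E) beach shoreface — cross-bedding yes; bioturbation yes; rootlets NO; organic content high NO; rip-up clasts NO
(F) debris-flow fan — cross-bedding yes; bioturbation NO; rootlets yes; organic content high yes; rip-up clasts NO
None of the listed candidates fits everything.

none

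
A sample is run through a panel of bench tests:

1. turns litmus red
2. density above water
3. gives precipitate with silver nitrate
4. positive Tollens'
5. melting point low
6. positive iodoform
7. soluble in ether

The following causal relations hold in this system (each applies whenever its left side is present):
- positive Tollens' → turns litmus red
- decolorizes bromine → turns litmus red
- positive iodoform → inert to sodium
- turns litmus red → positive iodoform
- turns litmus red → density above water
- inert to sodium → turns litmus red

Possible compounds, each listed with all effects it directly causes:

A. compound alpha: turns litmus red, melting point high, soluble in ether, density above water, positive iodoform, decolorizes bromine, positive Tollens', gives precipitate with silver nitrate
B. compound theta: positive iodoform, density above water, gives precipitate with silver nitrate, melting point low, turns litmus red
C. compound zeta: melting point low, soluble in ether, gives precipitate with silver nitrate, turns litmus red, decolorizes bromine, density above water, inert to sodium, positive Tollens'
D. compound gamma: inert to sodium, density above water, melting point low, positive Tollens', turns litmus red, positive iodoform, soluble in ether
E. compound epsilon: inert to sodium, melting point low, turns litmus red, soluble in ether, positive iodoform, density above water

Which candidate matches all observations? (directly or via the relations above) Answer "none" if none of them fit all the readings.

C

Testing each hypothesis:
(A) compound alpha — turns litmus red +; density above water +; gives precipitate with silver nitrate +; positive Tollens' +; melting point low -; positive iodoform +; soluble in ether +
(B) compound theta — does not account for positive Tollens', soluble in ether
(C) compound zeta — turns litmus red +; density above water +; gives precipitate with silver nitrate +; positive Tollens' +; melting point low +; positive iodoform + (through turns litmus red → positive iodoform); soluble in ether +
(D) compound gamma — does not account for gives precipitate with silver nitrate
(E) compound epsilon — turns litmus red +; density above water +; gives precipitate with silver nitrate -; positive Tollens' -; melting point low +; positive iodoform +; soluble in ether +
(C) alone accounts for all the evidence.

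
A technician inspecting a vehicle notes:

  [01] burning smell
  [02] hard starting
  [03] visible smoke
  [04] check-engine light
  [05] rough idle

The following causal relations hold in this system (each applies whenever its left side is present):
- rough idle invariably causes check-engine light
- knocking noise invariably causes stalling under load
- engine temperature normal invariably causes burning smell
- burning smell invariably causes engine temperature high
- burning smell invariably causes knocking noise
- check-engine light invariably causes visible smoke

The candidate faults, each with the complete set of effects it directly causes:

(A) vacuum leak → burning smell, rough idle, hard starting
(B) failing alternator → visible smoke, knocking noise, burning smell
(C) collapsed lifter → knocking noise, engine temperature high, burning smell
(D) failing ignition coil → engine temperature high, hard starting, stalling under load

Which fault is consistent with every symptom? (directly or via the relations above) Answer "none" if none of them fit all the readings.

Testing each hypothesis:
(A) vacuum leak — accounts for every observation (visible smoke by rough idle → check-engine light → visible smoke)
(B) failing alternator — burning smell yes; hard starting NO; visible smoke yes; check-engine light NO; rough idle NO
(C) collapsed lifter — burning smell yes; hard starting NO; visible smoke NO; check-engine light NO; rough idle NO
(D) failing ignition coil — burning smell NO; hard starting yes; visible smoke NO; check-engine light NO; rough idle NO
(A) is the only candidate with no mismatches.

A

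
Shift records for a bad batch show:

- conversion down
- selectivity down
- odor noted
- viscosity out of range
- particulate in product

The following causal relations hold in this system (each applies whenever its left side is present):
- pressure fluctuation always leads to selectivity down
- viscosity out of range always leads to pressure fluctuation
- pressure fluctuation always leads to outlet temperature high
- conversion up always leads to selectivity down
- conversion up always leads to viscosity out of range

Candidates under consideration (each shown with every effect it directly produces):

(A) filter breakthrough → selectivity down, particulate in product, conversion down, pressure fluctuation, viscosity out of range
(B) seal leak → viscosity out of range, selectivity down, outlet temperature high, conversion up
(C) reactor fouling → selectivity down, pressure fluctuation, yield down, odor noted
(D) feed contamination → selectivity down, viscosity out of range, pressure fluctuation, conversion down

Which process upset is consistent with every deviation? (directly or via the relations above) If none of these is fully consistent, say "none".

For each candidate, compare predicted effects to what was observed:
(A) filter breakthrough — conversion down +; selectivity down +; odor noted -; viscosity out of range +; particulate in product +
(B) seal leak — fails on conversion down, odor noted, particulate in product (predicts conversion up, not conversion down)
(C) reactor fouling — does not account for conversion down, viscosity out of range, particulate in product
(D) feed contamination — conversion down +; selectivity down +; odor noted -; viscosity out of range +; particulate in product -
Every candidate fails on at least one observation.

none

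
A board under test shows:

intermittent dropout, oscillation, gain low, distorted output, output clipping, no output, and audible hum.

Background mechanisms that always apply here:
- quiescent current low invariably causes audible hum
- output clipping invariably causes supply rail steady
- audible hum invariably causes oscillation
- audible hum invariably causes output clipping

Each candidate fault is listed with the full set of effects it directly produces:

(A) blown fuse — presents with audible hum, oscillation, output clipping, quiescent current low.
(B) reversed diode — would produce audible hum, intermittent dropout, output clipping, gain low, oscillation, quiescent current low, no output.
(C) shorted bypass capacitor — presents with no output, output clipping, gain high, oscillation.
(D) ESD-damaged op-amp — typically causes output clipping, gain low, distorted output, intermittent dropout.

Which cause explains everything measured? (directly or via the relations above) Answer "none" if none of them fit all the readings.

none

For each candidate, compare predicted effects to what was observed:
(A) blown fuse — intermittent dropout miss; oscillation match; gain low miss; distorted output miss; output clipping match; no output miss; audible hum match
(B) reversed diode — intermittent dropout match; oscillation match; gain low match; distorted output miss; output clipping match; no output match; audible hum match
(C) shorted bypass capacitor — fails on intermittent dropout, gain low, distorted output, audible hum (predicts gain high, not gain low)
(D) ESD-damaged op-amp — does not account for oscillation, no output, audible hum
No candidate is consistent with all observations.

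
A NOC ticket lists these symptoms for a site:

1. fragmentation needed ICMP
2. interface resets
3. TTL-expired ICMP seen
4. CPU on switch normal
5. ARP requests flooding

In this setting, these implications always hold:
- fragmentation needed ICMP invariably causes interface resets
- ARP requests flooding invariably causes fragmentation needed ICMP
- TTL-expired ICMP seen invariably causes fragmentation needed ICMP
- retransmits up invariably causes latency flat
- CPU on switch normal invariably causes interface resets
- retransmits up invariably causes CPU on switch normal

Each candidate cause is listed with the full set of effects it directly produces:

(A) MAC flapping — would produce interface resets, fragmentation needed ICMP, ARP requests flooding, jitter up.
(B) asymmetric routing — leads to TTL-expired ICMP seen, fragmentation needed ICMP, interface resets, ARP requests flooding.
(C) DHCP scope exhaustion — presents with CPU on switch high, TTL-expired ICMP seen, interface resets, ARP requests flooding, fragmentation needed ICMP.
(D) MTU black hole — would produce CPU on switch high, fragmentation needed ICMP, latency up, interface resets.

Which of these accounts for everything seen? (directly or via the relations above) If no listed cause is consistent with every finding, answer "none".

Checking each candidate against the observations:
(A) MAC flapping — does not account for TTL-expired ICMP seen, CPU on switch normal
(B) asymmetric routing — fragmentation needed ICMP yes; interface resets yes; TTL-expired ICMP seen yes; CPU on switch normal NO; ARP requests flooding yes
(C) DHCP scope exhaustion — fails on CPU on switch normal (predicts CPU on switch high, not CPU on switch normal)
(D) MTU black hole — fragmentation needed ICMP yes; interface resets yes; TTL-expired ICMP seen NO; CPU on switch normal NO; ARP requests flooding NO
No candidate is consistent with all observations.

none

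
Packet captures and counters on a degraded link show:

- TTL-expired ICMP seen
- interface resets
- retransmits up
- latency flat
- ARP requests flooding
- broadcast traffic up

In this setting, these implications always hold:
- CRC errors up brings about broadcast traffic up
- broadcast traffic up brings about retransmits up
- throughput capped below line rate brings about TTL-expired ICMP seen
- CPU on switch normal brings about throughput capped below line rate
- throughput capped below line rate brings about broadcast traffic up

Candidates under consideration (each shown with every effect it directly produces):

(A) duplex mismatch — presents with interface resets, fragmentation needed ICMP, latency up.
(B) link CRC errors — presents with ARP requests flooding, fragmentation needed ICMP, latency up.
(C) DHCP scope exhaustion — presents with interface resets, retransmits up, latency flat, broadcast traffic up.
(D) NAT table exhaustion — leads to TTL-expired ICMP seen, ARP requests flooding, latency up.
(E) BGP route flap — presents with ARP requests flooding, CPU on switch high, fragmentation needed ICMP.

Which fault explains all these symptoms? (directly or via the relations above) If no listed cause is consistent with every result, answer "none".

Testing each hypothesis:
(A) duplex mismatch — fails on TTL-expired ICMP seen, retransmits up, latency flat, ARP requests flooding, broadcast traffic up (predicts latency up, not latency flat)
(B) link CRC errors — TTL-expired ICMP seen NO; interface resets NO; retransmits up NO; latency flat NO; ARP requests flooding yes; broadcast traffic up NO
(C) DHCP scope exhaustion — TTL-expired ICMP seen NO; interface resets yes; retransmits up yes; latency flat yes; ARP requests flooding NO; broadcast traffic up yes
(D) NAT table exhaustion — fails on interface resets, retransmits up, latency flat, broadcast traffic up (predicts latency up, not latency flat)
(E) BGP route flap — does not account for TTL-expired ICMP seen, interface resets, retransmits up, latency flat, broadcast traffic up
No candidate is consistent with all observations.

none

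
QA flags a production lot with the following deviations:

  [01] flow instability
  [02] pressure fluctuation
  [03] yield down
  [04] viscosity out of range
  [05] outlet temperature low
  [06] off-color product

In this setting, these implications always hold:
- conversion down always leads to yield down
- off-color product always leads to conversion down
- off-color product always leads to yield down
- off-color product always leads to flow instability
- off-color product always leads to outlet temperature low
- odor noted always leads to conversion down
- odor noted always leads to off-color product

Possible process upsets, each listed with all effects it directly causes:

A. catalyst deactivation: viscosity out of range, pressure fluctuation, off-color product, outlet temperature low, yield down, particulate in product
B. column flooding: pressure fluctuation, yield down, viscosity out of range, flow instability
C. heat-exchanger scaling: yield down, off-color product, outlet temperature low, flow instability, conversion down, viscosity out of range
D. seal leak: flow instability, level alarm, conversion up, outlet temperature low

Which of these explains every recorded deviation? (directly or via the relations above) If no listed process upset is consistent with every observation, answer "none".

A

For each candidate, compare predicted effects to what was observed:
(A) catalyst deactivation — flow instability match (by off-color product → flow instability); pressure fluctuation match; yield down match; viscosity out of range match; outlet temperature low match; off-color product match
(B) column flooding — does not account for outlet temperature low, off-color product
(C) heat-exchanger scaling — does not account for pressure fluctuation
(D) seal leak — flow instability match; pressure fluctuation miss; yield down miss; viscosity out of range miss; outlet temperature low match; off-color product miss
(A) alone accounts for all the evidence.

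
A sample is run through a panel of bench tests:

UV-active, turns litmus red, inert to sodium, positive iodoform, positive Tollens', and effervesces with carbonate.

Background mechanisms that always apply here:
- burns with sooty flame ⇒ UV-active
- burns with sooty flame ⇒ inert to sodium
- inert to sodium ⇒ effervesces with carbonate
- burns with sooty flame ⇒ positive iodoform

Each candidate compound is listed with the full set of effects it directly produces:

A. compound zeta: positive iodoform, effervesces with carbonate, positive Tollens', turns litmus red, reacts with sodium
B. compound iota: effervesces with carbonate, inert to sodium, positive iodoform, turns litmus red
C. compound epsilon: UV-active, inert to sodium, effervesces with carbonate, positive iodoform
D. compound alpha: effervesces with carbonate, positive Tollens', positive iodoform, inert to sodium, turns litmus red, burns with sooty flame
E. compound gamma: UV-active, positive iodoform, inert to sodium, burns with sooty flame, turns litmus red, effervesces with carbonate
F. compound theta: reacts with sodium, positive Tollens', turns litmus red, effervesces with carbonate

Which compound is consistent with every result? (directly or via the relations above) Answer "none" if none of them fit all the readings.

D

Testing each hypothesis:
(A) compound zeta — fails on UV-active, inert to sodium (predicts reacts with sodium, not inert to sodium)
(B) compound iota — UV-active NO; turns litmus red yes; inert to sodium yes; positive iodoform yes; positive Tollens' NO; effervesces with carbonate yes
(C) compound epsilon — UV-active yes; turns litmus red NO; inert to sodium yes; positive iodoform yes; positive Tollens' NO; effervesces with carbonate yes
(D) compound alpha — accounts for every observation (UV-active via burns with sooty flame → UV-active)
(E) compound gamma — UV-active yes; turns litmus red yes; inert to sodium yes; positive iodoform yes; positive Tollens' NO; effervesces with carbonate yes
(F) compound theta — UV-active NO; turns litmus red yes; inert to sodium NO; positive iodoform NO; positive Tollens' yes; effervesces with carbonate yes
(D) is the only candidate with no mismatches.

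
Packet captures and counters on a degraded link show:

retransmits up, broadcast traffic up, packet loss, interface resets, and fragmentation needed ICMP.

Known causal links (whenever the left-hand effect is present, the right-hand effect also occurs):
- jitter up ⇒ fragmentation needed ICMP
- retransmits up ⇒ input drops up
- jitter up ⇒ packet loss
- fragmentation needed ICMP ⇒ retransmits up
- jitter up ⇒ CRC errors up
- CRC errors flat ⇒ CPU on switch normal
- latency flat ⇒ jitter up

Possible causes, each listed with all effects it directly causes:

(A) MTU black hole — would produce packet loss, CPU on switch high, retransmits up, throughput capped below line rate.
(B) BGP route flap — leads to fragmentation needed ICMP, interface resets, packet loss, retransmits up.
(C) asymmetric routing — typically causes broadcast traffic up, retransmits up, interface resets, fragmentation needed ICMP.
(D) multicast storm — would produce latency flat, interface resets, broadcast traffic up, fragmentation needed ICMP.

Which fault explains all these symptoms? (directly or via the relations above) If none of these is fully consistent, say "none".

D

Testing each hypothesis:
(A) MTU black hole — retransmits up ✓; broadcast traffic up ✗; packet loss ✓; interface resets ✗; fragmentation needed ICMP ✗
(B) BGP route flap — retransmits up ✓; broadcast traffic up ✗; packet loss ✓; interface resets ✓; fragmentation needed ICMP ✓
(C) asymmetric routing — retransmits up ✓; broadcast traffic up ✓; packet loss ✗; interface resets ✓; fragmentation needed ICMP ✓
(D) multicast storm — accounts for every observation (retransmits up via fragmentation needed ICMP → retransmits up)
Only (D) is consistent with every observation.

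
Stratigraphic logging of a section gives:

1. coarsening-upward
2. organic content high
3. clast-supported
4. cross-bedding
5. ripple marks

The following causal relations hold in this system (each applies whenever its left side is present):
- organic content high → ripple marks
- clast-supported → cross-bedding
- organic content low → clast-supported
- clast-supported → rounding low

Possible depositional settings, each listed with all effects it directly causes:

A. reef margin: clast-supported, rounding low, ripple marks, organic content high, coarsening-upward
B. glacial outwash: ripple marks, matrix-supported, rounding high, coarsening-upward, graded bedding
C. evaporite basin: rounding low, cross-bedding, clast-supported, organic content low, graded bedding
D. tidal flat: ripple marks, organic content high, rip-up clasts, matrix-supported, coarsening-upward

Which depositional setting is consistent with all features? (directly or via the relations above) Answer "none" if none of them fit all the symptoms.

A

For each candidate, compare predicted effects to what was observed:
(A) reef margin — coarsening-upward match; organic content high match; clast-supported match; cross-bedding match (via clast-supported → cross-bedding); ripple marks match
(B) glacial outwash — fails on organic content high, clast-supported, cross-bedding (predicts matrix-supported, not clast-supported)
(C) evaporite basin — fails on coarsening-upward, organic content high, ripple marks (predicts organic content low, not organic content high)
(D) tidal flat — coarsening-upward match; organic content high match; clast-supported miss; cross-bedding miss; ripple marks match
(A) alone accounts for all the evidence.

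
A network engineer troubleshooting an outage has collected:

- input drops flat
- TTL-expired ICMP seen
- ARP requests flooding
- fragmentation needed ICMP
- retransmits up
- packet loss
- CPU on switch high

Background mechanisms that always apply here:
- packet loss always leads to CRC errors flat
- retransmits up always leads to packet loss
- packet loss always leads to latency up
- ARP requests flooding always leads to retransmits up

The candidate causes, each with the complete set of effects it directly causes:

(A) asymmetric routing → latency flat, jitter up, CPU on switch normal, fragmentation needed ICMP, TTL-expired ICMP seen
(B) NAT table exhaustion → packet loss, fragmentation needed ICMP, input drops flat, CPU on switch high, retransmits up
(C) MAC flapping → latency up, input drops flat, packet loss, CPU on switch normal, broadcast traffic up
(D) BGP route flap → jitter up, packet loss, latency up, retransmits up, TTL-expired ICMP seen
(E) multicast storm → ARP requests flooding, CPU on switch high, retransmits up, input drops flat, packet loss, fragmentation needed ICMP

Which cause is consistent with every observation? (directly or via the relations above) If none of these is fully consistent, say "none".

none

Checking each candidate against the observations:
(A) asymmetric routing — fails on input drops flat, ARP requests flooding, retransmits up, packet loss, CPU on switch high (predicts CPU on switch normal, not CPU on switch high)
(B) NAT table exhaustion — does not account for TTL-expired ICMP seen, ARP requests flooding
(C) MAC flapping — input drops flat yes; TTL-expired ICMP seen NO; ARP requests flooding NO; fragmentation needed ICMP NO; retransmits up NO; packet loss yes; CPU on switch high NO
(D) BGP route flap — input drops flat NO; TTL-expired ICMP seen yes; ARP requests flooding NO; fragmentation needed ICMP NO; retransmits up yes; packet loss yes; CPU on switch high NO
(E) multicast storm — input drops flat yes; TTL-expired ICMP seen NO; ARP requests flooding yes; fragmentation needed ICMP yes; retransmits up yes; packet loss yes; CPU on switch high yes
None of the listed candidates fits everything.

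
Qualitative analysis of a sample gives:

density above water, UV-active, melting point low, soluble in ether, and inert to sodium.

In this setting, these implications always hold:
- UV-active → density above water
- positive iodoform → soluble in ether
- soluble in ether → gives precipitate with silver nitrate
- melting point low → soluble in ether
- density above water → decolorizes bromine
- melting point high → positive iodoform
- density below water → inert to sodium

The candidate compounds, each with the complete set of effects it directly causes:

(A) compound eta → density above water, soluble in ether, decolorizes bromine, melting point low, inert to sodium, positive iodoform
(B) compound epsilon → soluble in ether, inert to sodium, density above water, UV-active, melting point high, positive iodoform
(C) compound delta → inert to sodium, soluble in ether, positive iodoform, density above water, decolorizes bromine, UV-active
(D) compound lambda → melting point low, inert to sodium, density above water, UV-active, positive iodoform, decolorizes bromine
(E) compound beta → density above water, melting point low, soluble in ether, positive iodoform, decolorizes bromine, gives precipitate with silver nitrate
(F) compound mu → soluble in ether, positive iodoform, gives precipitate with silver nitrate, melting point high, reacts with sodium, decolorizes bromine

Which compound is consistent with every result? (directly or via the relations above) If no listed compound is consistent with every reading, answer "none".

Checking each candidate against the observations:
(A) compound eta — does not account for UV-active
(B) compound epsilon — density above water match; UV-active match; melting point low miss; soluble in ether match; inert to sodium match
(C) compound delta — does not account for melting point low
(D) compound lambda — accounts for every observation (soluble in ether by positive iodoform → soluble in ether)
(E) compound beta — density above water match; UV-active miss; melting point low match; soluble in ether match; inert to sodium miss
(F) compound mu — fails on density above water, UV-active, melting point low, inert to sodium (predicts melting point high, not melting point low; predicts reacts with sodium, not inert to sodium)
(D) alone accounts for all the evidence.

D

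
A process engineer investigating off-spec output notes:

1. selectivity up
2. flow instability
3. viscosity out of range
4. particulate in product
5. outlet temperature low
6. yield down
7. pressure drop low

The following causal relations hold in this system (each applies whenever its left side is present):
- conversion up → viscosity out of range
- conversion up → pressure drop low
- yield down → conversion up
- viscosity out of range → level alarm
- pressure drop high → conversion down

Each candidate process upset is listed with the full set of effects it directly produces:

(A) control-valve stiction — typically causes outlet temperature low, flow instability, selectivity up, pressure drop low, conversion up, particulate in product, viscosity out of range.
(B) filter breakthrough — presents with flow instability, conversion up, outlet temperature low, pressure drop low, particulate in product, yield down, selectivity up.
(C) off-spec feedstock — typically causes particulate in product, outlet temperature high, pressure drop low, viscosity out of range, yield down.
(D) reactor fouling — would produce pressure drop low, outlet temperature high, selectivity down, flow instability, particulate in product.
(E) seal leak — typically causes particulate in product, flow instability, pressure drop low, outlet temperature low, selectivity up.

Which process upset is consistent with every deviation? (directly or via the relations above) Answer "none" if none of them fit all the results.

Testing each hypothesis:
(A) control-valve stiction — selectivity up +; flow instability +; viscosity out of range +; particulate in product +; outlet temperature low +; yield down -; pressure drop low +
(B) filter breakthrough — selectivity up +; flow instability +; viscosity out of range + (via conversion up → viscosity out of range); particulate in product +; outlet temperature low +; yield down +; pressure drop low +
(C) off-spec feedstock — selectivity up -; flow instability -; viscosity out of range +; particulate in product +; outlet temperature low -; yield down +; pressure drop low +
(D) reactor fouling — selectivity up -; flow instability +; viscosity out of range -; particulate in product +; outlet temperature low -; yield down -; pressure drop low +
(E) seal leak — selectivity up +; flow instability +; viscosity out of range -; particulate in product +; outlet temperature low +; yield down -; pressure drop low +
Only (B) is consistent with every observation.

B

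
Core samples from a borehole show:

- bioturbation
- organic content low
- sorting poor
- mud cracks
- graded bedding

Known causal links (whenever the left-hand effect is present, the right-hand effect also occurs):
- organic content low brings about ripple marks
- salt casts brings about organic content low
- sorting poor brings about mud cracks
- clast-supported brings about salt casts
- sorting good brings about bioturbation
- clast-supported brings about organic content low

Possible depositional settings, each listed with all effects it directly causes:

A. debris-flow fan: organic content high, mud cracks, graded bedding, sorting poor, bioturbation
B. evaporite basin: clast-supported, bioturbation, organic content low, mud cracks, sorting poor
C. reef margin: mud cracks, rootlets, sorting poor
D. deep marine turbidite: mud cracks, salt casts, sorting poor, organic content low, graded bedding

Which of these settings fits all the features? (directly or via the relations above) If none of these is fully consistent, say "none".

none

For each candidate, compare predicted effects to what was observed:
(A) debris-flow fan — fails on organic content low (predicts organic content high, not organic content low)
(B) evaporite basin — does not account for graded bedding
(C) reef margin — does not account for bioturbation, organic content low, graded bedding
(D) deep marine turbidite — does not account for bioturbation
Every candidate fails on at least one observation.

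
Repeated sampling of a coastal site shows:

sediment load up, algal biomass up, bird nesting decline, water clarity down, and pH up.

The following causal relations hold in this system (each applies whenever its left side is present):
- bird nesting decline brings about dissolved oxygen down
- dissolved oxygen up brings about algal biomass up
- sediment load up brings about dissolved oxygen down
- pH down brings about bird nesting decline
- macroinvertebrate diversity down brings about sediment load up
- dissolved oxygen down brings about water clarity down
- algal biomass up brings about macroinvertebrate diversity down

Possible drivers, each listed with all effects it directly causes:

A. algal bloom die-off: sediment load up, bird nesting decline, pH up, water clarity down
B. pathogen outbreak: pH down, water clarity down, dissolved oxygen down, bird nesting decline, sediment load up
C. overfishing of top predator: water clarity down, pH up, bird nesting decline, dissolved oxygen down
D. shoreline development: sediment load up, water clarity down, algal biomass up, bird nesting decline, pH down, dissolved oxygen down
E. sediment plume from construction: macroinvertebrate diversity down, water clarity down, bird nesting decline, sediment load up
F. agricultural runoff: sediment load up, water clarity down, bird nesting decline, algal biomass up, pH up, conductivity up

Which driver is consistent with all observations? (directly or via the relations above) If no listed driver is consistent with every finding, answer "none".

Testing each hypothesis:
(A) algal bloom die-off — does not account for algal biomass up
(B) pathogen outbreak — fails on algal biomass up, pH up (predicts pH down, not pH up)
(C) overfishing of top predator — sediment load up ✗; algal biomass up ✗; bird nesting decline ✓; water clarity down ✓; pH up ✓
(D) shoreline development — sediment load up ✓; algal biomass up ✓; bird nesting decline ✓; water clarity down ✓; pH up ✗
(E) sediment plume from construction — sediment load up ✓; algal biomass up ✗; bird nesting decline ✓; water clarity down ✓; pH up ✗
(F) agricultural runoff — accounts for every observation
Only (F) is consistent with every observation.

F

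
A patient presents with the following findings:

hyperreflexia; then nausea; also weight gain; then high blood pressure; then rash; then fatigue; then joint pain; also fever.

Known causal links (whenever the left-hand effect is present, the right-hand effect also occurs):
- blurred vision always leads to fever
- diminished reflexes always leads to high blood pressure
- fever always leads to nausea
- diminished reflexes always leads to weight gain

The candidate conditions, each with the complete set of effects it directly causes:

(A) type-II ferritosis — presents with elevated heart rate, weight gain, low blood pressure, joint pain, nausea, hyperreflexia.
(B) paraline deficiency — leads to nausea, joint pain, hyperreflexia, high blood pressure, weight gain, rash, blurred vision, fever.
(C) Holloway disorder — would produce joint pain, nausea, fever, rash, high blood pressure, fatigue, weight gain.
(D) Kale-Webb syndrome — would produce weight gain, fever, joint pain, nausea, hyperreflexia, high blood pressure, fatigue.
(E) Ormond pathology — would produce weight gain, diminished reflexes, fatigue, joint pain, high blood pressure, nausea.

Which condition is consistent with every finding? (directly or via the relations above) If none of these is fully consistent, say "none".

Testing each hypothesis:
(A) type-II ferritosis — hyperreflexia ✓; nausea ✓; weight gain ✓; high blood pressure ✗; rash ✗; fatigue ✗; joint pain ✓; fever ✗
(B) paraline deficiency — does not account for fatigue
(C) Holloway disorder — does not account for hyperreflexia
(D) Kale-Webb syndrome — hyperreflexia ✓; nausea ✓; weight gain ✓; high blood pressure ✓; rash ✗; fatigue ✓; joint pain ✓; fever ✓
(E) Ormond pathology — fails on hyperreflexia, rash, fever (predicts diminished reflexes, not hyperreflexia)
None of the listed candidates fits everything.

none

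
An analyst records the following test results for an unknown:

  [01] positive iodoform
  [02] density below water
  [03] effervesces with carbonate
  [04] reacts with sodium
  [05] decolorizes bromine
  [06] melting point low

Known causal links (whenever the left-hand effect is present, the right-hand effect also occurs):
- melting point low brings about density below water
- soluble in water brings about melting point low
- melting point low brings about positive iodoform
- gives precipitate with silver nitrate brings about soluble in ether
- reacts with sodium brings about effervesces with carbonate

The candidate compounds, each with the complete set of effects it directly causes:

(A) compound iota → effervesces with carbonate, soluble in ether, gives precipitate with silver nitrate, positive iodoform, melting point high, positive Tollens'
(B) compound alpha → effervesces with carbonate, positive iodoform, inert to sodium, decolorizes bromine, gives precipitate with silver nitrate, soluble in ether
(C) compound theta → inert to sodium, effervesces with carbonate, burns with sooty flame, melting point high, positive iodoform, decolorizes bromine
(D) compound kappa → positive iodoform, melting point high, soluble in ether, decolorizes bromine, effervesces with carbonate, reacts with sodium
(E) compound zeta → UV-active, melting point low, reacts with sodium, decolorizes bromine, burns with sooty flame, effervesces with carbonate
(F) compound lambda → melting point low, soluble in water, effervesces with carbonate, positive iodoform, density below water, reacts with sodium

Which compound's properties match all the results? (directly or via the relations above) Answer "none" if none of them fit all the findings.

For each candidate, compare predicted effects to what was observed:
(A) compound iota — positive iodoform match; density below water miss; effervesces with carbonate match; reacts with sodium miss; decolorizes bromine miss; melting point low miss
(B) compound alpha — positive iodoform match; density below water miss; effervesces with carbonate match; reacts with sodium miss; decolorizes bromine match; melting point low miss
(C) compound theta — positive iodoform match; density below water miss; effervesces with carbonate match; reacts with sodium miss; decolorizes bromine match; melting point low miss
(D) compound kappa — positive iodoform match; density below water miss; effervesces with carbonate match; reacts with sodium match; decolorizes bromine match; melting point low miss
(E) compound zeta — positive iodoform match (via melting point low → positive iodoform); density below water match (via melting point low → density below water); effervesces with carbonate match; reacts with sodium match; decolorizes bromine match; melting point low match
(F) compound lambda — does not account for decolorizes bromine
(E) alone accounts for all the evidence.

E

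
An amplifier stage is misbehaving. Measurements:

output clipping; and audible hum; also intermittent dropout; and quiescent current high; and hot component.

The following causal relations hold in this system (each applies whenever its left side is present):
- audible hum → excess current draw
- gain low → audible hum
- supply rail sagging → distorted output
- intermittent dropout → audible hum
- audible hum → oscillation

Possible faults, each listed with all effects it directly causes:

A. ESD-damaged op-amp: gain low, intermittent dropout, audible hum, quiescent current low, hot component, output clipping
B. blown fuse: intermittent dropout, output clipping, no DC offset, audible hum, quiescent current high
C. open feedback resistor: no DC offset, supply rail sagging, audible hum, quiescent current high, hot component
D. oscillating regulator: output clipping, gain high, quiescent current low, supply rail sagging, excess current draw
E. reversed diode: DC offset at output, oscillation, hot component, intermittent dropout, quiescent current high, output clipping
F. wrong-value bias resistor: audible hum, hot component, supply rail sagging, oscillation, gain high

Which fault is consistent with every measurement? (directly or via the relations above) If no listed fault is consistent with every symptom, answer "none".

Per-candidate check:
(A) ESD-damaged op-amp — output clipping yes; audible hum yes; intermittent dropout yes; quiescent current high NO; hot component yes
(B) blown fuse — output clipping yes; audible hum yes; intermittent dropout yes; quiescent current high yes; hot component NO
(C) open feedback resistor — output clipping NO; audible hum yes; intermittent dropout NO; quiescent current high yes; hot component yes
(D) oscillating regulator — output clipping yes; audible hum NO; intermittent dropout NO; quiescent current high NO; hot component NO
(E) reversed diode — output clipping yes; audible hum yes (through intermittent dropout → audible hum); intermittent dropout yes; quiescent current high yes; hot component yes
(F) wrong-value bias resistor — does not account for output clipping, intermittent dropout, quiescent current high
(E) is the only candidate with no mismatches.

E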